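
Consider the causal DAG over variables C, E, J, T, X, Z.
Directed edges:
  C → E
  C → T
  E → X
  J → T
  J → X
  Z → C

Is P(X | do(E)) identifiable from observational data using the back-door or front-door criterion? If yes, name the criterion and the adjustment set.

desc(E)\{E}={X}; candidates ⊆ {C,J,T,Z}.
∅: E⊥X given ∅ in G with E→· removed — back-door holds.
P(X|do(E)) = P(X|E) — no adjustment needed.

P(X|do(E)): backdoor, adjust for ∅.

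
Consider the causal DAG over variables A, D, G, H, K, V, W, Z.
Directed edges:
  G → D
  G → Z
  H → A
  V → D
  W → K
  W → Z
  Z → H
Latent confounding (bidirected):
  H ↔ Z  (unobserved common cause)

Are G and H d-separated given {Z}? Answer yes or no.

No — G and H are d-connected given {Z}.

Bayes-Ball from G | {Z} reaches {A,D,H,K,W}.
H ∈ reach(G|{Z}) ⇒ G ⊥̸ H | {Z}.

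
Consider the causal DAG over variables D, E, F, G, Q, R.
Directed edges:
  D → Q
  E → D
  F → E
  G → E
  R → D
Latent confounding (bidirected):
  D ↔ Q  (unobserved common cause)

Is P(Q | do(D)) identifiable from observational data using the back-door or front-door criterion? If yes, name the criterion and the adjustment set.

P(Q|do(D)): not identifiable (no BD/FD set).

desc(D)\{D}={Q}; candidates ⊆ {E,F,G,R}.
D↔Q: latent back-door arc(s) into D.
size 0: {}; under {} D still reaches {E,F,G,Q,R} ∋ Q.
size 1: {E}, {F}, {G} …(+1); under {E} D still reaches {Q,R} ∋ Q.
size 2: {E,F}, {E,G}, {E,R} …(+3); under {E,F} D still reaches {Q,R} ∋ Q.
D↔Q cannot be blocked by any observed set — no back-door set.
No mediator lies on a directed D→…→Q path.
Neither criterion identifies P(Q|do(D)) in this graph.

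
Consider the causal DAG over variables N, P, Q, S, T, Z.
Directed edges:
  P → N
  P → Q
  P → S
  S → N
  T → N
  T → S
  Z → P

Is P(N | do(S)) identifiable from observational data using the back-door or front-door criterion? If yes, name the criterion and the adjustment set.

P(N|do(S)): backdoor, adjust for {P, T}.

desc(S)\{S}={N}; candidates ⊆ {P,Q,T,Z}.
size 0: {}; under {} S still reaches {N,P,Q,T,Z} ∋ N.
size 1: {P}, {Q}, {T} …(+1); under {P} S still reaches {N,T} ∋ N.
{P,T}: S⊥N given {P,T} in G with S→· removed — back-door holds.
P(N|do(S)) = Σ_{P,T} P(N|S,P,T)·P(P,T).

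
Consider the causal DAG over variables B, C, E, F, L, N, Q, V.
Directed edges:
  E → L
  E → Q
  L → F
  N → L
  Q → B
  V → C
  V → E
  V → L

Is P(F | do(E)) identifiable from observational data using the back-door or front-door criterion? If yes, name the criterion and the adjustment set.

P(F|do(E)): backdoor, adjust for {V}.

desc(E)\{E}={B,F,L,Q}; candidates ⊆ {C,N,V}.
size 0: {}; under {} E still reaches {C,F,L,V} ∋ F.
{V}: E⊥F given {V} in G with E→· removed — back-door holds.
P(F|do(E)) = Σ_{V} P(F|E,V)·P(V).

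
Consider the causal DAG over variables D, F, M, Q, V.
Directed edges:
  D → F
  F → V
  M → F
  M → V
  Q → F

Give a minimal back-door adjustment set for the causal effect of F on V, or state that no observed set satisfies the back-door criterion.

desc(F)\{F}={V}; candidates ⊆ {D,M,Q}.
size 0: {}; under {} F still reaches {D,M,Q,V} ∋ V.
{M}: F⊥V given {M} in G with F→· removed — back-door holds.

F→V: minimal back-door set {M}.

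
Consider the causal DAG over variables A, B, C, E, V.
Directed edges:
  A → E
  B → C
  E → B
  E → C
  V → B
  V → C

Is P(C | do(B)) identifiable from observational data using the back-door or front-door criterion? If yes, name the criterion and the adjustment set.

P(C|do(B)): backdoor, adjust for {E, V}.

desc(B)\{B}={C}; candidates ⊆ {A,E,V}.
size 0: {}; under {} B still reaches {A,C,E,V} ∋ C.
size 1: {A}, {E}, {V}; under {A} B still reaches {C,E,V} ∋ C.
{E,V}: B⊥C given {E,V} in G with B→· removed — back-door holds.
P(C|do(B)) = Σ_{E,V} P(C|B,E,V)·P(E,V).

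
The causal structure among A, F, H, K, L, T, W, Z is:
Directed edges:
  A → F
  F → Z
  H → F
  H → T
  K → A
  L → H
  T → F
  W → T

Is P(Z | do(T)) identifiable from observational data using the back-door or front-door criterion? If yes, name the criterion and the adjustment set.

P(Z|do(T)): backdoor, adjust for {H}.

desc(T)\{T}={F,Z}; candidates ⊆ {A,H,K,L,W}.
size 0: {}; under {} T still reaches {F,H,L,W,Z} ∋ Z.
{H}: T⊥Z given {H} in G with T→· removed — back-door holds.
P(Z|do(T)) = Σ_{H} P(Z|T,H)·P(H).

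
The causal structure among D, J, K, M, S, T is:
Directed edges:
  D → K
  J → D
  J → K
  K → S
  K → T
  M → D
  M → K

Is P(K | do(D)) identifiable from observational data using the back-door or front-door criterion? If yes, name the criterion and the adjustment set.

desc(D)\{D}={K,S,T}; candidates ⊆ {J,M}.
size 0: {}; under {} D still reaches {J,K,M,S,T} ∋ K.
size 1: {J}, {M}; under {J} D still reaches {K,M,S,T} ∋ K.
{J,M}: D⊥K given {J,M} in G with D→· removed — back-door holds.
P(K|do(D)) = Σ_{J,M} P(K|D,J,M)·P(J,M).

P(K|do(D)): backdoor, adjust for {J, M}.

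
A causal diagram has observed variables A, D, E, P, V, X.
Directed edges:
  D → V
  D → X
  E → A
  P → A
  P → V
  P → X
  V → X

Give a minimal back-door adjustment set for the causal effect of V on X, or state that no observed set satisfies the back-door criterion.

desc(V)\{V}={X}; candidates ⊆ {A,D,E,P}.
size 0: {}; under {} V still reaches {A,D,P,X} ∋ X.
size 1: {A}, {D}, {E} …(+1); under {A} V still reaches {D,E,P,X} ∋ X.
{D,P}: V⊥X given {D,P} in G with V→· removed — back-door holds.

V→X: minimal back-door set {D, P}.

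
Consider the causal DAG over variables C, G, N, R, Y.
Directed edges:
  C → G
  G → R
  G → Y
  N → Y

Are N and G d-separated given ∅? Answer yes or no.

Yes — N ⊥ G | ∅.

Bayes-Ball from N | ∅ reaches {Y}.
G ∉ reach(N|∅) ⇒ N ⊥ G | ∅.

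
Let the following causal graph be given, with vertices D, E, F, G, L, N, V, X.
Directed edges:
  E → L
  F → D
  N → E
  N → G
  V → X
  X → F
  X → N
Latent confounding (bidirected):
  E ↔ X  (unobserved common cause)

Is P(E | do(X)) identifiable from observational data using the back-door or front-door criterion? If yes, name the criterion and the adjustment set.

desc(X)\{X}={D,E,F,G,L,N}; candidates ⊆ {V}.
X↔E: latent back-door arc(s) into X.
size 0: {}; under {} X still reaches {E,L,V} ∋ E.
size 1: {V}; under {V} X still reaches {E,L} ∋ E.
X↔E cannot be blocked by any observed set — no back-door set.
{N}: (i) intercepts every directed X→E path; (ii) no back-door X→{N}; (iii) {X} blocks every back-door {N}→E. Front-door holds.
P(E|do(X)) = Σ_{N} P(N|X) Σ_{X'} P(E|N,X')P(X').

P(E|do(X)): frontdoor, adjust for {N}.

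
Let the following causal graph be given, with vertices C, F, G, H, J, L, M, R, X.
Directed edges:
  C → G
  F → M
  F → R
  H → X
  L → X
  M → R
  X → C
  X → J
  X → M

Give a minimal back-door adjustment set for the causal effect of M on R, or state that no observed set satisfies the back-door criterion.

M→R: minimal back-door set {F}.

desc(M)\{M}={R}; candidates ⊆ {C,F,G,H,J,L,X}.
size 0: {}; under {} M still reaches {C,F,G,H,J,L,R,X} ∋ R.
{F}: M⊥R given {F} in G with M→· removed — back-door holds.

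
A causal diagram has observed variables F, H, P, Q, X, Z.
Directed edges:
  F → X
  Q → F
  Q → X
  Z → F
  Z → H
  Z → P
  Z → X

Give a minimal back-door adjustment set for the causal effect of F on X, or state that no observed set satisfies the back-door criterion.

desc(F)\{F}={X}; candidates ⊆ {H,P,Q,Z}.
size 0: {}; under {} F still reaches {H,P,Q,X,Z} ∋ X.
size 1: {H}, {P}, {Q} …(+1); under {H} F still reaches {P,Q,X,Z} ∋ X.
{Q,Z}: F⊥X given {Q,Z} in G with F→· removed — back-door holds.

F→X: minimal back-door set {Q, Z}.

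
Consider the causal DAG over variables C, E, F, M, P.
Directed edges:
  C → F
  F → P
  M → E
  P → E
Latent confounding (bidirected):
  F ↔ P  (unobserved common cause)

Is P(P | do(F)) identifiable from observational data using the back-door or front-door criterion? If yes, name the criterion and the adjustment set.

desc(F)\{F}={E,P}; candidates ⊆ {C,M}.
F↔P: latent back-door arc(s) into F.
size 0: {}; under {} F still reaches {C,E,P} ∋ P.
size 1: {C}, {M}; under {C} F still reaches {E,P} ∋ P.
size 2: {C,M}; under {C,M} F still reaches {E,P} ∋ P.
F↔P cannot be blocked by any observed set — no back-door set.
No mediator lies on a directed F→…→P path.
Neither criterion identifies P(P|do(F)) in this graph.

P(P|do(F)): not identifiable (no BD/FD set).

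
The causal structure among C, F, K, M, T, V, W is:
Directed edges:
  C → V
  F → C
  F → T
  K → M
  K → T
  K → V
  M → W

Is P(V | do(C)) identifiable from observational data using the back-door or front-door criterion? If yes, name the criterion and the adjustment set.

desc(C)\{C}={V}; candidates ⊆ {F,K,M,T,W}.
∅: C⊥V given ∅ in G with C→· removed — back-door holds.
P(V|do(C)) = P(V|C) — no adjustment needed.

P(V|do(C)): backdoor, adjust for ∅.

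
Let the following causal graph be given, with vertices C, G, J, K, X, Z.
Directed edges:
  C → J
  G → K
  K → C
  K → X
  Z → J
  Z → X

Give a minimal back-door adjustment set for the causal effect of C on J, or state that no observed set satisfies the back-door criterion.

C→J: minimal back-door set ∅.

desc(C)\{C}={J}; candidates ⊆ {G,K,X,Z}.
∅: C⊥J given ∅ in G with C→· removed — back-door holds.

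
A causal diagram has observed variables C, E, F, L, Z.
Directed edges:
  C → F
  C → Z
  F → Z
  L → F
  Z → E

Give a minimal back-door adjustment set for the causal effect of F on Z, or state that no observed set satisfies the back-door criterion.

F→Z: minimal back-door set {C}.

desc(F)\{F}={E,Z}; candidates ⊆ {C,L}.
size 0: {}; under {} F still reaches {C,E,L,Z} ∋ Z.
{C}: F⊥Z given {C} in G with F→· removed — back-door holds.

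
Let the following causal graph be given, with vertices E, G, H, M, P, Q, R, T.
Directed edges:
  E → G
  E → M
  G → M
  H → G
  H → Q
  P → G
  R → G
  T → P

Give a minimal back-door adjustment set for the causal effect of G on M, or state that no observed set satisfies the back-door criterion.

G→M: minimal back-door set {E}.

desc(G)\{G}={M}; candidates ⊆ {E,H,P,Q,R,T}.
size 0: {}; under {} G still reaches {E,H,M,P,Q,R,T} ∋ M.
{E}: G⊥M given {E} in G with G→· removed — back-door holds.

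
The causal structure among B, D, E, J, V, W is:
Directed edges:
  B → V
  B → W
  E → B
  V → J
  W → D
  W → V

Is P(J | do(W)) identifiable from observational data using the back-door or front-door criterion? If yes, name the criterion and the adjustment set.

desc(W)\{W}={D,J,V}; candidates ⊆ {B,E}.
size 0: {}; under {} W still reaches {B,E,J,V} ∋ J.
{B}: W⊥J given {B} in G with W→· removed — back-door holds.
P(J|do(W)) = Σ_{B} P(J|W,B)·P(B).

P(J|do(W)): backdoor, adjust for {B}.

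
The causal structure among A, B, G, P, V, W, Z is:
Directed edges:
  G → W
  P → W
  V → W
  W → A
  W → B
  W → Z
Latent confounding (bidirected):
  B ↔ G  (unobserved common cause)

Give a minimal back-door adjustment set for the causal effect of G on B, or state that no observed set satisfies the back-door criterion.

desc(G)\{G}={A,B,W,Z}; candidates ⊆ {P,V}.
G↔B: latent back-door arc(s) into G.
size 0: {}; under {} G still reaches {B} ∋ B.
size 1: {P}, {V}; under {P} G still reaches {B} ∋ B.
size 2: {P,V}; under {P,V} G still reaches {B} ∋ B.
G↔B cannot be blocked by any observed set — no back-door set.

G→B: no observed back-door set.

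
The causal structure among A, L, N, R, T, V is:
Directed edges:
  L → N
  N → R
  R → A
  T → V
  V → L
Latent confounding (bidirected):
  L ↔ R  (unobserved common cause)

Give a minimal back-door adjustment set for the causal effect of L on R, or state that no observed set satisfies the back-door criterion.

desc(L)\{L}={A,N,R}; candidates ⊆ {T,V}.
L↔R: latent back-door arc(s) into L.
size 0: {}; under {} L still reaches {A,R,T,V} ∋ R.
size 1: {T}, {V}; under {T} L still reaches {A,R,V} ∋ R.
size 2: {T,V}; under {T,V} L still reaches {A,R} ∋ R.
L↔R cannot be blocked by any observed set — no back-door set.

L→R: no observed back-door set.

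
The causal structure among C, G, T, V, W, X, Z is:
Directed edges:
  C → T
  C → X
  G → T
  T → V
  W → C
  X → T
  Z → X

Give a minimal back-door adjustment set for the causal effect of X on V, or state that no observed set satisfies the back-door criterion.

desc(X)\{X}={T,V}; candidates ⊆ {C,G,W,Z}.
size 0: {}; under {} X still reaches {C,T,V,W,Z} ∋ V.
{C}: X⊥V given {C} in G with X→· removed — back-door holds.

X→V: minimal back-door set {C}.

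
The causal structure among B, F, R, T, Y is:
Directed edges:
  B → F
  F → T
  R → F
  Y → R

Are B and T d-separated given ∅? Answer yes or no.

No — B and T are d-connected given ∅.

Bayes-Ball from B | ∅ reaches {F,T}.
T ∈ reach(B|∅) ⇒ B ⊥̸ T | ∅.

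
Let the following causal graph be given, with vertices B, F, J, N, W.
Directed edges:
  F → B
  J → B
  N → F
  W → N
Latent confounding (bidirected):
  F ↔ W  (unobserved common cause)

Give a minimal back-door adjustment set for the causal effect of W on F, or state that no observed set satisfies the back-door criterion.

desc(W)\{W}={B,F,N}; candidates ⊆ {J}.
W↔F: latent back-door arc(s) into W.
size 0: {}; under {} W still reaches {B,F} ∋ F.
size 1: {J}; under {J} W still reaches {B,F} ∋ F.
W↔F cannot be blocked by any observed set — no back-door set.

W→F: no observed back-door set.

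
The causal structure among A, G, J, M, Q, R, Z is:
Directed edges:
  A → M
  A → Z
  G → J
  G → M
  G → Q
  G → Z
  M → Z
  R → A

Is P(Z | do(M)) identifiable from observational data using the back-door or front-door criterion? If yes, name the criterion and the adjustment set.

P(Z|do(M)): backdoor, adjust for {A, G}.

desc(M)\{M}={Z}; candidates ⊆ {A,G,J,Q,R}.
size 0: {}; under {} M still reaches {A,G,J,Q,R,Z} ∋ Z.
size 1: {A}, {G}, {J} …(+2); under {A} M still reaches {G,J,Q,Z} ∋ Z.
{A,G}: M⊥Z given {A,G} in G with M→· removed — back-door holds.
P(Z|do(M)) = Σ_{A,G} P(Z|M,A,G)·P(A,G).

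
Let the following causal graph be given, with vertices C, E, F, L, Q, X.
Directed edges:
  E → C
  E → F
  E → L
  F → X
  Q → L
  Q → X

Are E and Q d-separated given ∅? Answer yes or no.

Bayes-Ball from E | ∅ reaches {C,F,L,X}.
Q ∉ reach(E|∅) ⇒ E ⊥ Q | ∅.

Yes — E ⊥ Q | ∅.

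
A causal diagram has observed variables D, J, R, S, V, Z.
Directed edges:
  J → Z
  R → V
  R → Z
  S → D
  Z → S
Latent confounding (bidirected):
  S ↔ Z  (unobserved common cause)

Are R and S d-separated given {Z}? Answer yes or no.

Bayes-Ball from R | {Z} reaches {D,J,S,V}.
S ∈ reach(R|{Z}) ⇒ R ⊥̸ S | {Z}.

No — R and S are d-connected given {Z}.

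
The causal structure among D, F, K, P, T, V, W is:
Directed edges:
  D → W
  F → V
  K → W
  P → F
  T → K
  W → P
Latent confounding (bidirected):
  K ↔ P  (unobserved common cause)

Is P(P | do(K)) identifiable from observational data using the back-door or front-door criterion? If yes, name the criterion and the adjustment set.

P(P|do(K)): frontdoor, adjust for {W}.

desc(K)\{K}={F,P,V,W}; candidates ⊆ {D,T}.
K↔P: latent back-door arc(s) into K.
size 0: {}; under {} K still reaches {F,P,T,V} ∋ P.
size 1: {D}, {T}; under {D} K still reaches {F,P,T,V} ∋ P.
size 2: {D,T}; under {D,T} K still reaches {F,P,V} ∋ P.
K↔P cannot be blocked by any observed set — no back-door set.
{W}: (i) intercepts every directed K→P path; (ii) no back-door K→{W}; (iii) {K} blocks every back-door {W}→P. Front-door holds.
P(P|do(K)) = Σ_{W} P(W|K) Σ_{K'} P(P|W,K')P(K').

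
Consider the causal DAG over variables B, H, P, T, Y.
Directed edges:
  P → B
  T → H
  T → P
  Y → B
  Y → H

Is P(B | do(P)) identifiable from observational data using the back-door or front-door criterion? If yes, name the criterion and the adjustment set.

desc(P)\{P}={B}; candidates ⊆ {H,T,Y}.
∅: P⊥B given ∅ in G with P→· removed — back-door holds.
P(B|do(P)) = P(B|P) — no adjustment needed.

P(B|do(P)): backdoor, adjust for ∅.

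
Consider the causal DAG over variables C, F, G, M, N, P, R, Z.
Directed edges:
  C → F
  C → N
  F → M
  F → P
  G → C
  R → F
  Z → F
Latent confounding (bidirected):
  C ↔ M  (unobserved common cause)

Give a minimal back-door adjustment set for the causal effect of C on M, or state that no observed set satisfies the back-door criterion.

C→M: no observed back-door set.

desc(C)\{C}={F,M,N,P}; candidates ⊆ {G,R,Z}.
C↔M: latent back-door arc(s) into C.
size 0: {}; under {} C still reaches {G,M} ∋ M.
size 1: {G}, {R}, {Z}; under {G} C still reaches {M} ∋ M.
size 2: {G,R}, {G,Z}, {R,Z}; under {G,R} C still reaches {M} ∋ M.
C↔M cannot be blocked by any observed set — no back-door set.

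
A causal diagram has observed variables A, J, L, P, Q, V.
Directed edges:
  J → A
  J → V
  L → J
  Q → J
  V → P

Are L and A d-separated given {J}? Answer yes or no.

Yes — L ⊥ A | {J}.

Bayes-Ball from L | {J} reaches {Q}.
A ∉ reach(L|{J}) ⇒ L ⊥ A | {J}.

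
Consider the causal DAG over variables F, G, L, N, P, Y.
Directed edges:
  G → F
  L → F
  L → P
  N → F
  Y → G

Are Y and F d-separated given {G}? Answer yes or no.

Bayes-Ball from Y | {G} reaches ∅.
F ∉ reach(Y|{G}) ⇒ Y ⊥ F | {G}.

Yes — Y ⊥ F | {G}.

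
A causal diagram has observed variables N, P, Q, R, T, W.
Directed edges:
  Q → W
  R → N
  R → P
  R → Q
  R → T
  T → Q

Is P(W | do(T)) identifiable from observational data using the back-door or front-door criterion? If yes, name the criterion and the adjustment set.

desc(T)\{T}={Q,W}; candidates ⊆ {N,P,R}.
size 0: {}; under {} T still reaches {N,P,Q,R,W} ∋ W.
{R}: T⊥W given {R} in G with T→· removed — back-door holds.
P(W|do(T)) = Σ_{R} P(W|T,R)·P(R).

P(W|do(T)): backdoor, adjust for {R}.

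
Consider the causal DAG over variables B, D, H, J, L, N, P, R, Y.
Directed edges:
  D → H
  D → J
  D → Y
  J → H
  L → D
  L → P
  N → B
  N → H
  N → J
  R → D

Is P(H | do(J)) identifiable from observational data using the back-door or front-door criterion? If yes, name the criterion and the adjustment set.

desc(J)\{J}={H}; candidates ⊆ {B,D,L,N,P,R,Y}.
size 0: {}; under {} J still reaches {B,D,H,L,N,P,R,Y} ∋ H.
size 1: {B}, {D}, {L} …(+4); under {B} J still reaches {D,H,L,N,P,R,Y} ∋ H.
{D,N}: J⊥H given {D,N} in G with J→· removed — back-door holds.
P(H|do(J)) = Σ_{D,N} P(H|J,D,N)·P(D,N).

P(H|do(J)): backdoor, adjust for {D, N}.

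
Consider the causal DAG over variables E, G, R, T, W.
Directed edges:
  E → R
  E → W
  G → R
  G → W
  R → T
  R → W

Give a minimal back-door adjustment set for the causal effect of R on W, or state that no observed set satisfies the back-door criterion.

desc(R)\{R}={T,W}; candidates ⊆ {E,G}.
size 0: {}; under {} R still reaches {E,G,W} ∋ W.
size 1: {E}, {G}; under {E} R still reaches {G,W} ∋ W.
{E,G}: R⊥W given {E,G} in G with R→· removed — back-door holds.

R→W: minimal back-door set {E, G}.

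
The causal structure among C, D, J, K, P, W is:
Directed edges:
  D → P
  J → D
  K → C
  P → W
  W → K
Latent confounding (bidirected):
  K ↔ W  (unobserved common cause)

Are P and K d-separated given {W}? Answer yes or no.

Bayes-Ball from P | {W} reaches {C,D,J,K}.
K ∈ reach(P|{W}) ⇒ P ⊥̸ K | {W}.

No — P and K are d-connected given {W}.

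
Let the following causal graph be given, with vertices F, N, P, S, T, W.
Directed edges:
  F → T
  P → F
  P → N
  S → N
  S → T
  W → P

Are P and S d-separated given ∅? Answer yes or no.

Bayes-Ball from P | ∅ reaches {F,N,T,W}.
S ∉ reach(P|∅) ⇒ P ⊥ S | ∅.

Yes — P ⊥ S | ∅.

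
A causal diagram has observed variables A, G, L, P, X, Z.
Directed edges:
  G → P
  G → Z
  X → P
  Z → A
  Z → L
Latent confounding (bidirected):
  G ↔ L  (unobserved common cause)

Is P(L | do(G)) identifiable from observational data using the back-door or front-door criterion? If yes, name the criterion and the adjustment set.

P(L|do(G)): frontdoor, adjust for {Z}.

desc(G)\{G}={A,L,P,Z}; candidates ⊆ {X}.
G↔L: latent back-door arc(s) into G.
size 0: {}; under {} G still reaches {L} ∋ L.
size 1: {X}; under {X} G still reaches {L} ∋ L.
G↔L cannot be blocked by any observed set — no back-door set.
{Z}: (i) intercepts every directed G→L path; (ii) no back-door G→{Z}; (iii) {G} blocks every back-door {Z}→L. Front-door holds.
P(L|do(G)) = Σ_{Z} P(Z|G) Σ_{G'} P(L|Z,G')P(G').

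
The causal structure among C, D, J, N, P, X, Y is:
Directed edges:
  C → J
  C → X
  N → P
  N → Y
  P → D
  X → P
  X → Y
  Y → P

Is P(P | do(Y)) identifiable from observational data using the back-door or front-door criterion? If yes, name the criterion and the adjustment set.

P(P|do(Y)): backdoor, adjust for {N, X}.

desc(Y)\{Y}={D,P}; candidates ⊆ {C,J,N,X}.
size 0: {}; under {} Y still reaches {C,D,J,N,P,X} ∋ P.
size 1: {C}, {J}, {N} …(+1); under {C} Y still reaches {D,N,P,X} ∋ P.
{N,X}: Y⊥P given {N,X} in G with Y→· removed — back-door holds.
P(P|do(Y)) = Σ_{N,X} P(P|Y,N,X)·P(N,X).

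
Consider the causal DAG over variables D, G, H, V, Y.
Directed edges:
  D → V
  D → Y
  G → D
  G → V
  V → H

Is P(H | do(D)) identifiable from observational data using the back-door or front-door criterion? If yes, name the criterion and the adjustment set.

desc(D)\{D}={H,V,Y}; candidates ⊆ {G}.
size 0: {}; under {} D still reaches {G,H,V} ∋ H.
{G}: D⊥H given {G} in G with D→· removed — back-door holds.
P(H|do(D)) = Σ_{G} P(H|D,G)·P(G).

P(H|do(D)): backdoor, adjust for {G}.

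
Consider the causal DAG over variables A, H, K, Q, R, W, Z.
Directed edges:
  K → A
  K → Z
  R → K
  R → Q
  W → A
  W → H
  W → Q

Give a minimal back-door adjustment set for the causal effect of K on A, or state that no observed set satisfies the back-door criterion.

desc(K)\{K}={A,Z}; candidates ⊆ {H,Q,R,W}.
∅: K⊥A given ∅ in G with K→· removed — back-door holds.

K→A: minimal back-door set ∅.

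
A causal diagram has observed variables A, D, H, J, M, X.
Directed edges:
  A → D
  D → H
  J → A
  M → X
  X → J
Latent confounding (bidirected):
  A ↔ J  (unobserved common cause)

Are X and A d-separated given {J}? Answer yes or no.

No — X and A are d-connected given {J}.

Bayes-Ball from X | {J} reaches {A,D,H,M}.
A ∈ reach(X|{J}) ⇒ X ⊥̸ A | {J}.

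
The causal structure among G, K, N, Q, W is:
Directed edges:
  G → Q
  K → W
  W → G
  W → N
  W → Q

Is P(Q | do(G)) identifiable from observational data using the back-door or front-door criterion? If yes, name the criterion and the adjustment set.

P(Q|do(G)): backdoor, adjust for {W}.

desc(G)\{G}={Q}; candidates ⊆ {K,N,W}.
size 0: {}; under {} G still reaches {K,N,Q,W} ∋ Q.
{W}: G⊥Q given {W} in G with G→· removed — back-door holds.
P(Q|do(G)) = Σ_{W} P(Q|G,W)·P(W).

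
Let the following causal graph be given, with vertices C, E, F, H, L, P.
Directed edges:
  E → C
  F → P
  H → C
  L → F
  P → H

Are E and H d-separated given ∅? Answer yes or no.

Bayes-Ball from E | ∅ reaches {C}.
H ∉ reach(E|∅) ⇒ E ⊥ H | ∅.

Yes — E ⊥ H | ∅.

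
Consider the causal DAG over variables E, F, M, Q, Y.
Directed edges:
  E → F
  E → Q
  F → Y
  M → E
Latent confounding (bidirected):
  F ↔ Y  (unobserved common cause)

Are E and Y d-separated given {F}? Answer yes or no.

Bayes-Ball from E | {F} reaches {M,Q,Y}.
Y ∈ reach(E|{F}) ⇒ E ⊥̸ Y | {F}.

No — E and Y are d-connected given {F}.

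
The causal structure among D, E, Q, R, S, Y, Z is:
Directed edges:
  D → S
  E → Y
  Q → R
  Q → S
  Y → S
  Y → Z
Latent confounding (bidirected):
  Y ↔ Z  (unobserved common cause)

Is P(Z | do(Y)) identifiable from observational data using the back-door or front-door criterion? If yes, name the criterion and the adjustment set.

desc(Y)\{Y}={S,Z}; candidates ⊆ {D,E,Q,R}.
Y↔Z: latent back-door arc(s) into Y.
size 0: {}; under {} Y still reaches {E,Z} ∋ Z.
size 1: {D}, {E}, {Q} …(+1); under {D} Y still reaches {E,Z} ∋ Z.
size 2: {D,E}, {D,Q}, {D,R} …(+3); under {D,E} Y still reaches {Z} ∋ Z.
Y↔Z cannot be blocked by any observed set — no back-door set.
No mediator lies on a directed Y→…→Z path.
Neither criterion identifies P(Z|do(Y)) in this graph.

P(Z|do(Y)): not identifiable (no BD/FD set).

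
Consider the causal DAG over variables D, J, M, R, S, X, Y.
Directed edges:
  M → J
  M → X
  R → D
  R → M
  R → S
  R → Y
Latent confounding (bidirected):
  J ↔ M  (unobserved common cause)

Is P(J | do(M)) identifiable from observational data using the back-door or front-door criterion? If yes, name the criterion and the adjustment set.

desc(M)\{M}={J,X}; candidates ⊆ {D,R,S,Y}.
M↔J: latent back-door arc(s) into M.
size 0: {}; under {} M still reaches {D,J,R,S,Y} ∋ J.
size 1: {D}, {R}, {S} …(+1); under {D} M still reaches {J,R,S,Y} ∋ J.
size 2: {D,R}, {D,S}, {D,Y} …(+3); under {D,R} M still reaches {J} ∋ J.
M↔J cannot be blocked by any observed set — no back-door set.
No mediator lies on a directed M→…→J path.
Neither criterion identifies P(J|do(M)) in this graph.

P(J|do(M)): not identifiable (no BD/FD set).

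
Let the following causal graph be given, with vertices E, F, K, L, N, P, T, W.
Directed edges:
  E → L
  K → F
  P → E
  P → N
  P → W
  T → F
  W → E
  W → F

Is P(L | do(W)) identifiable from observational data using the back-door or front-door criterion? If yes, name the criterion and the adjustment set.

P(L|do(W)): backdoor, adjust for {P}.

desc(W)\{W}={E,F,L}; candidates ⊆ {K,N,P,T}.
size 0: {}; under {} W still reaches {E,L,N,P} ∋ L.
{P}: W⊥L given {P} in G with W→· removed — back-door holds.
P(L|do(W)) = Σ_{P} P(L|W,P)·P(P).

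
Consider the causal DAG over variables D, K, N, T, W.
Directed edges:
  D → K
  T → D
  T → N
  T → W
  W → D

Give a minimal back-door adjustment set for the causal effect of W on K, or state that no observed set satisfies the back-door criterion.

desc(W)\{W}={D,K}; candidates ⊆ {N,T}.
size 0: {}; under {} W still reaches {D,K,N,T} ∋ K.
{T}: W⊥K given {T} in G with W→· removed — back-door holds.

W→K: minimal back-door set {T}.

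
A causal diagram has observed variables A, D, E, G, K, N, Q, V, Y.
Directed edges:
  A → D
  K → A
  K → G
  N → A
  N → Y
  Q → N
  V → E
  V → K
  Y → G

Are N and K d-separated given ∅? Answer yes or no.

Bayes-Ball from N | ∅ reaches {A,D,G,Q,Y}.
K ∉ reach(N|∅) ⇒ N ⊥ K | ∅.

Yes — N ⊥ K | ∅.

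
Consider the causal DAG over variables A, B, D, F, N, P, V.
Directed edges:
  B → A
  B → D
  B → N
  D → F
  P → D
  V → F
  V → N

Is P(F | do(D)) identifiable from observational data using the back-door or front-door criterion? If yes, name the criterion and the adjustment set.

desc(D)\{D}={F}; candidates ⊆ {A,B,N,P,V}.
∅: D⊥F given ∅ in G with D→· removed — back-door holds.
P(F|do(D)) = P(F|D) — no adjustment needed.

P(F|do(D)): backdoor, adjust for ∅.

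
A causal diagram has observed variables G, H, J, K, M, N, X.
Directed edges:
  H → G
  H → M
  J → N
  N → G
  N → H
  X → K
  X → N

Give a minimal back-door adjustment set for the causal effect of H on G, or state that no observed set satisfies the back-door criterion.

H→G: minimal back-door set {N}.

desc(H)\{H}={G,M}; candidates ⊆ {J,K,N,X}.
size 0: {}; under {} H still reaches {G,J,K,N,X} ∋ G.
{N}: H⊥G given {N} in G with H→· removed — back-door holds.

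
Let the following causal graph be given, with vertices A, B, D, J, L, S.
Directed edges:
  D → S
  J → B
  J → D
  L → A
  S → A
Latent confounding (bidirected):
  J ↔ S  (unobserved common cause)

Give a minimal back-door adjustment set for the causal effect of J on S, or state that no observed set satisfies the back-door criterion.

J→S: no observed back-door set.

desc(J)\{J}={A,B,D,S}; candidates ⊆ {L}.
J↔S: latent back-door arc(s) into J.
size 0: {}; under {} J still reaches {A,S} ∋ S.
size 1: {L}; under {L} J still reaches {A,S} ∋ S.
J↔S cannot be blocked by any observed set — no back-door set.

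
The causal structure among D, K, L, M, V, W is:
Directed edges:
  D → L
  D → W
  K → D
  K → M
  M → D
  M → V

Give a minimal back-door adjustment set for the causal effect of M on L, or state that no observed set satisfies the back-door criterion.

M→L: minimal back-door set {K}.

desc(M)\{M}={D,L,V,W}; candidates ⊆ {K}.
size 0: {}; under {} M still reaches {D,K,L,W} ∋ L.
{K}: M⊥L given {K} in G with M→· removed — back-door holds.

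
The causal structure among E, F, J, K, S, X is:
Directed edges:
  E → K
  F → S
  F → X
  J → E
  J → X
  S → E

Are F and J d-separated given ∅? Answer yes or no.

Yes — F ⊥ J | ∅.

Bayes-Ball from F | ∅ reaches {E,K,S,X}.
J ∉ reach(F|∅) ⇒ F ⊥ J | ∅.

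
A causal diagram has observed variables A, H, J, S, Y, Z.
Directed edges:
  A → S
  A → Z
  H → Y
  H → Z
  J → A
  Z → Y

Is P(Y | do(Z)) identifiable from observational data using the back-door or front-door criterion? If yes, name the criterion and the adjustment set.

desc(Z)\{Z}={Y}; candidates ⊆ {A,H,J,S}.
size 0: {}; under {} Z still reaches {A,H,J,S,Y} ∋ Y.
{H}: Z⊥Y given {H} in G with Z→· removed — back-door holds.
P(Y|do(Z)) = Σ_{H} P(Y|Z,H)·P(H).

P(Y|do(Z)): backdoor, adjust for {H}.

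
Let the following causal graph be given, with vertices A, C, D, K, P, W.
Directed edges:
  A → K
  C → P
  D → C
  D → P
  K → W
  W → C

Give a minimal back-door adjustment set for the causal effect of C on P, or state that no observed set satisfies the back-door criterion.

C→P: minimal back-door set {D}.

desc(C)\{C}={P}; candidates ⊆ {A,D,K,W}.
size 0: {}; under {} C still reaches {A,D,K,P,W} ∋ P.
{D}: C⊥P given {D} in G with C→· removed — back-door holds.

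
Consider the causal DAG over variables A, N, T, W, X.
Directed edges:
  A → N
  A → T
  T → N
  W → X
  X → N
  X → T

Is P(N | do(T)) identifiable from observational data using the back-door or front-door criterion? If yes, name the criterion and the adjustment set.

desc(T)\{T}={N}; candidates ⊆ {A,W,X}.
size 0: {}; under {} T still reaches {A,N,W,X} ∋ N.
size 1: {A}, {W}, {X}; under {A} T still reaches {N,W,X} ∋ N.
{A,X}: T⊥N given {A,X} in G with T→· removed — back-door holds.
P(N|do(T)) = Σ_{A,X} P(N|T,A,X)·P(A,X).

P(N|do(T)): backdoor, adjust for {A, X}.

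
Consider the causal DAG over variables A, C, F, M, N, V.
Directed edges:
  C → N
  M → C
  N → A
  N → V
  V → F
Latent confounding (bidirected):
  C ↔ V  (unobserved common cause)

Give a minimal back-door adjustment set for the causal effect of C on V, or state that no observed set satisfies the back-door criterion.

desc(C)\{C}={A,F,N,V}; candidates ⊆ {M}.
C↔V: latent back-door arc(s) into C.
size 0: {}; under {} C still reaches {F,M,V} ∋ V.
size 1: {M}; under {M} C still reaches {F,V} ∋ V.
C↔V cannot be blocked by any observed set — no back-door set.

C→V: no observed back-door set.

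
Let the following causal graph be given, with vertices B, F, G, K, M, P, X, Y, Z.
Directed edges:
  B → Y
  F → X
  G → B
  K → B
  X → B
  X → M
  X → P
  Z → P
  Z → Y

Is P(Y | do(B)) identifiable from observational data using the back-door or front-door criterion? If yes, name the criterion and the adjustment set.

P(Y|do(B)): backdoor, adjust for ∅.

desc(B)\{B}={Y}; candidates ⊆ {F,G,K,M,P,X,Z}.
∅: B⊥Y given ∅ in G with B→· removed — back-door holds.
P(Y|do(B)) = P(Y|B) — no adjustment needed.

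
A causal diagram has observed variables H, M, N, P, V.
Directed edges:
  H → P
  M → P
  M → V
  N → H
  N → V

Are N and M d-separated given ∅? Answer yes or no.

Yes — N ⊥ M | ∅.

Bayes-Ball from N | ∅ reaches {H,P,V}.
M ∉ reach(N|∅) ⇒ N ⊥ M | ∅.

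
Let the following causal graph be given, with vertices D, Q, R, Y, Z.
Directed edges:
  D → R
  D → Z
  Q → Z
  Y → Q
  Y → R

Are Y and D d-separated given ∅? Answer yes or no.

Yes — Y ⊥ D | ∅.

Bayes-Ball from Y | ∅ reaches {Q,R,Z}.
D ∉ reach(Y|∅) ⇒ Y ⊥ D | ∅.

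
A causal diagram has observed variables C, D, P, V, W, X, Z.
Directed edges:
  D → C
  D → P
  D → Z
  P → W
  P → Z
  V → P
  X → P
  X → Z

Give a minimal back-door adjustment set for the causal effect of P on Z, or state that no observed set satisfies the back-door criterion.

desc(P)\{P}={W,Z}; candidates ⊆ {C,D,V,X}.
size 0: {}; under {} P still reaches {C,D,V,X,Z} ∋ Z.
size 1: {C}, {D}, {V} …(+1); under {C} P still reaches {D,V,X,Z} ∋ Z.
{D,X}: P⊥Z given {D,X} in G with P→· removed — back-door holds.

P→Z: minimal back-door set {D, X}.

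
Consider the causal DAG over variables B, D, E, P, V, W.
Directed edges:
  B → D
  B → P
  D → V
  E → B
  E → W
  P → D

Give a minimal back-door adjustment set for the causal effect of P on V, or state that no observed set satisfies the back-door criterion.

desc(P)\{P}={D,V}; candidates ⊆ {B,E,W}.
size 0: {}; under {} P still reaches {B,D,E,V,W} ∋ V.
{B}: P⊥V given {B} in G with P→· removed — back-door holds.

P→V: minimal back-door set {B}.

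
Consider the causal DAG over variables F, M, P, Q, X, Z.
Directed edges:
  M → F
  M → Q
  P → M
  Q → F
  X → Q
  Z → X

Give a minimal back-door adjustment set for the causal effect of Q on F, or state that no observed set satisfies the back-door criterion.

Q→F: minimal back-door set {M}.

desc(Q)\{Q}={F}; candidates ⊆ {M,P,X,Z}.
size 0: {}; under {} Q still reaches {F,M,P,X,Z} ∋ F.
{M}: Q⊥F given {M} in G with Q→· removed — back-door holds.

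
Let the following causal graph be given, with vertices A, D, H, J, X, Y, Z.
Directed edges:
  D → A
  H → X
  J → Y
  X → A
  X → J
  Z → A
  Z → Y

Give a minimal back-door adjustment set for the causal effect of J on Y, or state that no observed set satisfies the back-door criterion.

desc(J)\{J}={Y}; candidates ⊆ {A,D,H,X,Z}.
∅: J⊥Y given ∅ in G with J→· removed — back-door holds.

J→Y: minimal back-door set ∅.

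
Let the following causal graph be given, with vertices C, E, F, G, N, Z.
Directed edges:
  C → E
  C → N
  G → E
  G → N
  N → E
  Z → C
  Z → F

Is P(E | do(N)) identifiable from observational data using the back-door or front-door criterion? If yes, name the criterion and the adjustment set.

desc(N)\{N}={E}; candidates ⊆ {C,F,G,Z}.
size 0: {}; under {} N still reaches {C,E,F,G,Z} ∋ E.
size 1: {C}, {F}, {G} …(+1); under {C} N still reaches {E,G} ∋ E.
{C,G}: N⊥E given {C,G} in G with N→· removed — back-door holds.
P(E|do(N)) = Σ_{C,G} P(E|N,C,G)·P(C,G).

P(E|do(N)): backdoor, adjust for {C, G}.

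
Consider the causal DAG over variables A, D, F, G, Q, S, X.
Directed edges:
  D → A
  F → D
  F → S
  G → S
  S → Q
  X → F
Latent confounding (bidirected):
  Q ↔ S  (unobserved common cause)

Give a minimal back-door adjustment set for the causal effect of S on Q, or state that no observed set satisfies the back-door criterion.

desc(S)\{S}={Q}; candidates ⊆ {A,D,F,G,X}.
S↔Q: latent back-door arc(s) into S.
size 0: {}; under {} S still reaches {A,D,F,G,Q,X} ∋ Q.
size 1: {A}, {D}, {F} …(+2); under {A} S still reaches {D,F,G,Q,X} ∋ Q.
size 2: {A,D}, {A,F}, {A,G} …(+7); under {A,D} S still reaches {F,G,Q,X} ∋ Q.
S↔Q cannot be blocked by any observed set — no back-door set.

S→Q: no observed back-door set.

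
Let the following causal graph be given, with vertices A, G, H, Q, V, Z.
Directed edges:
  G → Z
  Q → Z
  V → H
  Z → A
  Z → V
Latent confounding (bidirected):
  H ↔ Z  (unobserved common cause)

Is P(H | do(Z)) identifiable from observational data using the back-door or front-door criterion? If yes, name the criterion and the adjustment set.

P(H|do(Z)): frontdoor, adjust for {V}.

desc(Z)\{Z}={A,H,V}; candidates ⊆ {G,Q}.
Z↔H: latent back-door arc(s) into Z.
size 0: {}; under {} Z still reaches {G,H,Q} ∋ H.
size 1: {G}, {Q}; under {G} Z still reaches {H,Q} ∋ H.
size 2: {G,Q}; under {G,Q} Z still reaches {H} ∋ H.
Z↔H cannot be blocked by any observed set — no back-door set.
{V}: (i) intercepts every directed Z→H path; (ii) no back-door Z→{V}; (iii) {Z} blocks every back-door {V}→H. Front-door holds.
P(H|do(Z)) = Σ_{V} P(V|Z) Σ_{Z'} P(H|V,Z')P(Z').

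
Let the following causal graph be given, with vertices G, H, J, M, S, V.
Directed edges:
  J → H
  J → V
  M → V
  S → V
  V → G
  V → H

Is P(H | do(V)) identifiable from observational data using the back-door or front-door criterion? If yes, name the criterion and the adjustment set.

desc(V)\{V}={G,H}; candidates ⊆ {J,M,S}.
size 0: {}; under {} V still reaches {H,J,M,S} ∋ H.
{J}: V⊥H given {J} in G with V→· removed — back-door holds.
P(H|do(V)) = Σ_{J} P(H|V,J)·P(J).

P(H|do(V)): backdoor, adjust for {J}.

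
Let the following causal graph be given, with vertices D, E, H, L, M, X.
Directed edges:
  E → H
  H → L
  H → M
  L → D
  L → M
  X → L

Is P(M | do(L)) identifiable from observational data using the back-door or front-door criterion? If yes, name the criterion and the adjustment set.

desc(L)\{L}={D,M}; candidates ⊆ {E,H,X}.
size 0: {}; under {} L still reaches {E,H,M,X} ∋ M.
{H}: L⊥M given {H} in G with L→· removed — back-door holds.
P(M|do(L)) = Σ_{H} P(M|L,H)·P(H).

P(M|do(L)): backdoor, adjust for {H}.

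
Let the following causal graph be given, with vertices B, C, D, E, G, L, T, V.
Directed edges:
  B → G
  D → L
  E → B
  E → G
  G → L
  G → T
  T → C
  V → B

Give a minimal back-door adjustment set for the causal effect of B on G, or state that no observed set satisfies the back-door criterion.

desc(B)\{B}={C,G,L,T}; candidates ⊆ {D,E,V}.
size 0: {}; under {} B still reaches {C,E,G,L,T,V} ∋ G.
{E}: B⊥G given {E} in G with B→· removed — back-door holds.

B→G: minimal back-door set {E}.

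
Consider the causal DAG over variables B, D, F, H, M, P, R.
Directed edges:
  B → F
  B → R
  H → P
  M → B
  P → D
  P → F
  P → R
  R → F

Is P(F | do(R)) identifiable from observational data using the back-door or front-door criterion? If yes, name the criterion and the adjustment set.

P(F|do(R)): backdoor, adjust for {B, P}.

desc(R)\{R}={F}; candidates ⊆ {B,D,H,M,P}.
size 0: {}; under {} R still reaches {B,D,F,H,M,P} ∋ F.
size 1: {B}, {D}, {H} …(+2); under {B} R still reaches {D,F,H,P} ∋ F.
{B,P}: R⊥F given {B,P} in G with R→· removed — back-door holds.
P(F|do(R)) = Σ_{B,P} P(F|R,B,P)·P(B,P).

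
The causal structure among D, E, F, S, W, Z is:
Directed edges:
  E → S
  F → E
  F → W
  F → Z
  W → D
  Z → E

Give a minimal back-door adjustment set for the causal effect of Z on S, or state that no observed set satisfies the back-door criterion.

Z→S: minimal back-door set {F}.

desc(Z)\{Z}={E,S}; candidates ⊆ {D,F,W}.
size 0: {}; under {} Z still reaches {D,E,F,S,W} ∋ S.
{F}: Z⊥S given {F} in G with Z→· removed — back-door holds.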